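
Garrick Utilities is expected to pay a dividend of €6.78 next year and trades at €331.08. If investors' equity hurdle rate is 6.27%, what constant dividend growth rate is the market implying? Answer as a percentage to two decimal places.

From P₀ = D₁/(r − g), the implied growth is g = r − D₁/P₀.
g = 0.0627 − 6.78/331.08 = 0.0627 − 0.02048 = 0.04222

4.22%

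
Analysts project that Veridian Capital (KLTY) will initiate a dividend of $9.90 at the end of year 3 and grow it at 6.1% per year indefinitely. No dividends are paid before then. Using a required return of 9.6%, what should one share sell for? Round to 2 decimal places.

$235.48

Deferred-dividend DDM. At t=2 the remaining stream is a growing perpetuity with first payment D_3 = 9.90.
V_2 = D_3/(r−g) = 9.90/(0.096−0.061) = 282.8571
P₀ = V_2/(1+r)^2 = 282.8571/(1+0.096)^2 = 235.4757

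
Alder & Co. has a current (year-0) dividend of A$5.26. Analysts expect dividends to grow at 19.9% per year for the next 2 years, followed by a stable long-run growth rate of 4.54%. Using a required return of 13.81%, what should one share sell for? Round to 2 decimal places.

A$77.22

Two-stage DDM. Project D₁…D_2 at 0.199, terminal growth 0.0454, discount at r = 0.1381.
D_1 = 6.3067
D_2 = 7.5618
Terminal value at t=2: TV = D_3/(r−g) = 7.9051/(0.1381−0.0454) = 85.2760
P₀ = 6.3067/(1+0.1381)^1 + 7.5618/(1+0.1381)^2 + 85.2760/(1+0.1381)^2 = 77.2158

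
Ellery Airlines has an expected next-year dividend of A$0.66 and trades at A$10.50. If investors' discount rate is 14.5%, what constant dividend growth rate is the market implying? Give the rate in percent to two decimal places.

8.21%

From P₀ = D₁/(r − g), the implied growth is g = r − D₁/P₀.
g = 0.145 − 0.66/10.50 = 0.145 − 0.06286 = 0.08214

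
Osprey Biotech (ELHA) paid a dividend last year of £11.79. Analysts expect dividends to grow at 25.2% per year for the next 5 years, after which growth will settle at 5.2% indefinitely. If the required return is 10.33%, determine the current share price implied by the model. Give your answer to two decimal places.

£542.48

Two-stage DDM. Project D₁…D_5 at 0.252, terminal growth 0.052, discount at r = 0.1033.
D_1 = 14.7611
D_2 = 18.4809
D_3 = 23.1381
D_4 = 28.9688
D_5 = 36.2690
Terminal value at t=5: TV = D_6/(r−g) = 38.1550/(0.1033−0.052) = 743.7617
P₀ = 14.7611/(1+0.1033)^1 + 18.4809/(1+0.1033)^2 + 23.1381/(1+0.1033)^3 + 28.9688/(1+0.1033)^4 + 36.2690/(1+0.1033)^5 + 743.7617/(1+0.1033)^5 = 542.4777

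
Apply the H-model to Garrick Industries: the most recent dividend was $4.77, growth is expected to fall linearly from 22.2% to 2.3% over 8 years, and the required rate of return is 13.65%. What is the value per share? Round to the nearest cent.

H-model: P₀ = D₀[(1+g_L) + H(g_S−g_L)]/(r−g_L), with H = 8/2 = 4.
P₀ = 4.77 × [(1+0.023) + 4×(0.222−0.023)] / (0.1365−0.023)
   = 4.77 × 1.8190 / 0.1135 = 76.4461

$76.45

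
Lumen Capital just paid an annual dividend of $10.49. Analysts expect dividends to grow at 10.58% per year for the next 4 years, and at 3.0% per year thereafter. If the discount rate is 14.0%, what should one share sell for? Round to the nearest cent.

$125.86

Two-stage DDM. Project D₁…D_4 at 0.1058, terminal growth 0.03, discount at r = 0.14.
D_1 = 11.5998
D_2 = 12.8271
D_3 = 14.1842
D_4 = 15.6849
Terminal value at t=4: TV = D_5/(r−g) = 16.1554/(0.14−0.03) = 146.8677
P₀ = 11.5998/(1+0.14)^1 + 12.8271/(1+0.14)^2 + 14.1842/(1+0.14)^3 + 15.6849/(1+0.14)^4 + 146.8677/(1+0.14)^4 = 125.8635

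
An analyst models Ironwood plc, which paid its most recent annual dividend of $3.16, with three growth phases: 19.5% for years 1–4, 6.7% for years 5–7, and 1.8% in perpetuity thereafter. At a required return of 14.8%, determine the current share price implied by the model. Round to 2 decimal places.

$46.95

Three-stage DDM. Project D₁…D_7; terminal Gordon value at t=7 with g = 0.018; discount at r = 0.148.
D_1 = 3.7762
D_2 = 4.5126
D_3 = 5.3925
D_4 = 6.4440
D_5 = 6.8758
D_6 = 7.3365
D_7 = 7.8280
TV_7 = 7.9689/(0.148−0.018) = 61.2994
P₀ = Σ Dₜ/(1+r)ᵗ + TV_7/(1+r)^7 = 46.9474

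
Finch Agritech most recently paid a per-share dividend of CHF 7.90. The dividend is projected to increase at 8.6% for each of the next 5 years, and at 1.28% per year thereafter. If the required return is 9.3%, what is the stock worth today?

Two-stage DDM. Project D₁…D_5 at 0.086, terminal growth 0.0128, discount at r = 0.093.
D_1 = 8.5794
D_2 = 9.3172
D_3 = 10.1185
D_4 = 10.9887
D_5 = 11.9337
Terminal value at t=5: TV = D_6/(r−g) = 12.0865/(0.093−0.0128) = 150.7043
P₀ = 8.5794/(1+0.093)^1 + 9.3172/(1+0.093)^2 + 10.1185/(1+0.093)^3 + 10.9887/(1+0.093)^4 + 11.9337/(1+0.093)^5 + 150.7043/(1+0.093)^5 = 135.3581

CHF 135.36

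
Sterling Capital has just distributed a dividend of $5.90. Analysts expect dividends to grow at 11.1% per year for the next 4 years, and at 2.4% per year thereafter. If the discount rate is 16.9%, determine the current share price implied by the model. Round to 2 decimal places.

$54.81

Two-stage DDM. Project D₁…D_4 at 0.111, terminal growth 0.024, discount at r = 0.169.
D_1 = 6.5549
D_2 = 7.2825
D_3 = 8.0909
D_4 = 8.9889
Terminal value at t=4: TV = D_5/(r−g) = 9.2047/(0.169−0.024) = 63.4805
P₀ = 6.5549/(1+0.169)^1 + 7.2825/(1+0.169)^2 + 8.0909/(1+0.169)^3 + 8.9889/(1+0.169)^4 + 63.4805/(1+0.169)^4 = 54.8068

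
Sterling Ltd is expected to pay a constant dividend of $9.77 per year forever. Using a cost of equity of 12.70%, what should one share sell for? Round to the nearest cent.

Zero-growth DDM (perpetuity): P₀ = D/r = 9.77 / 0.127 = 76.9291

$76.93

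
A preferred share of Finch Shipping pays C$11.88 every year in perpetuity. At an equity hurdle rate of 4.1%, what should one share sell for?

Zero-growth DDM (perpetuity): P₀ = D/r = 11.88 / 0.041 = 289.7561

C$289.76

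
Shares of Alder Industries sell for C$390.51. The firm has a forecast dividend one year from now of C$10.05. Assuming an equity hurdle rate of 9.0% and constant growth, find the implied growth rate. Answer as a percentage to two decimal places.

6.43%

From P₀ = D₁/(r − g), the implied growth is g = r − D₁/P₀.
g = 0.09 − 10.05/390.51 = 0.09 − 0.02574 = 0.06426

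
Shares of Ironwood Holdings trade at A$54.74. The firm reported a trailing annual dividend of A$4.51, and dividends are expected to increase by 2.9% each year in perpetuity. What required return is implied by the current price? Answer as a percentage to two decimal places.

Rearranging the constant-growth DDM: r = D₁/P₀ + g.
D₁ = 4.51 × (1 + 0.029) = 4.6408.
r = 4.6408 / 54.74 + 0.029 = 0.08478 + 0.029 = 0.11378

11.38%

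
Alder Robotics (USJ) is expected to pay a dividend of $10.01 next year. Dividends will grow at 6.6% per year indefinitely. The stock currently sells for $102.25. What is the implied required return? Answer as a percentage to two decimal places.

16.39%

Rearranging the constant-growth DDM: r = D₁/P₀ + g.
r = 10.0100 / 102.25 + 0.066 = 0.09790 + 0.066 = 0.16390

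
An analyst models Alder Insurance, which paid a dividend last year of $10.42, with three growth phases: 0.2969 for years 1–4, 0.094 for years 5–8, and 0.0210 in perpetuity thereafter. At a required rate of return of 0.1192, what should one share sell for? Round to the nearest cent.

$310.41

Three-stage DDM. Project D₁…D_8; terminal Gordon value at t=8 with g = 0.021; discount at r = 0.1192.
D_1 = 13.5137
D_2 = 17.5259
D_3 = 22.7294
D_4 = 29.4777
D_5 = 32.2486
D_6 = 35.2800
D_7 = 38.5963
D_8 = 42.2243
TV_8 = 43.1111/(0.1192−0.021) = 439.0128
P₀ = Σ Dₜ/(1+r)ᵗ + TV_8/(1+r)^8 = 310.4056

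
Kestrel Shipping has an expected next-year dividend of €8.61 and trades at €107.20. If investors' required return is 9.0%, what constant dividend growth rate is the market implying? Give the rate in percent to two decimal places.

From P₀ = D₁/(r − g), the implied growth is g = r − D₁/P₀.
g = 0.09 − 8.61/107.20 = 0.09 − 0.08032 = 0.00968

0.97%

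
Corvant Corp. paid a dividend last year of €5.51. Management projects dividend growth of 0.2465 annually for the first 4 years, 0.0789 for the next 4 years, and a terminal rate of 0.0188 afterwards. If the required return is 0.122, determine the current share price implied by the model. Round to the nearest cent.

Three-stage DDM. Project D₁…D_8; terminal Gordon value at t=8 with g = 0.0188; discount at r = 0.122.
D_1 = 6.8682
D_2 = 8.5612
D_3 = 10.6716
D_4 = 13.3021
D_5 = 14.3517
D_6 = 15.4840
D_7 = 16.7057
D_8 = 18.0238
TV_8 = 18.3626/(0.122−0.0188) = 177.9323
P₀ = Σ Dₜ/(1+r)ᵗ + TV_8/(1+r)^8 = 130.1881

€130.19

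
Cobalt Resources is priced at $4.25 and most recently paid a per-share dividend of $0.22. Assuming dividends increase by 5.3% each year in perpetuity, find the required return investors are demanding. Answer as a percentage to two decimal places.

10.75%

Rearranging the constant-growth DDM: r = D₁/P₀ + g.
D₁ = 0.22 × (1 + 0.053) = 0.2317.
r = 0.2317 / 4.25 + 0.053 = 0.05451 + 0.053 = 0.10751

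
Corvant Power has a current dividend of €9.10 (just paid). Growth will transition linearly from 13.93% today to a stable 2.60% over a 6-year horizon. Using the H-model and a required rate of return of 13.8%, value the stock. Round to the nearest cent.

H-model: P₀ = D₀[(1+g_L) + H(g_S−g_L)]/(r−g_L), with H = 6/2 = 3.
P₀ = 9.10 × [(1+0.026) + 3×(0.1393−0.026)] / (0.138−0.026)
   = 9.10 × 1.3659 / 0.112 = 110.9794

€110.98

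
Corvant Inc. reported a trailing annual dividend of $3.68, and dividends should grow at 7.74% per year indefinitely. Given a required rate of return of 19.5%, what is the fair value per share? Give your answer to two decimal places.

$33.71

Gordon growth model: P₀ = D₁/(r − g). D₁ = 3.68 × (1 + 0.0774) = 3.9648.
P₀ = 3.9648 / (0.195 − 0.0774) = 3.9648 / 0.1176 = 33.7146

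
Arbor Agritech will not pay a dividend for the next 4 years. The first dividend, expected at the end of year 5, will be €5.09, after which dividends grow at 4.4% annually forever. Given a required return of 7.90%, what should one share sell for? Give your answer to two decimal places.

€107.29

Deferred-dividend DDM. At t=4 the remaining stream is a growing perpetuity with first payment D_5 = 5.09.
V_4 = D_5/(r−g) = 5.09/(0.079−0.044) = 145.4286
P₀ = V_4/(1+r)^4 = 145.4286/(1+0.079)^4 = 107.2912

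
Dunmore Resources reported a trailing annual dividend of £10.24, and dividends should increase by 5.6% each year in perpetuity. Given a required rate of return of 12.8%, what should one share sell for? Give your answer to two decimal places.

£150.19

Gordon growth model: P₀ = D₁/(r − g). D₁ = 10.24 × (1 + 0.056) = 10.8134.
P₀ = 10.8134 / (0.128 − 0.056) = 10.8134 / 0.072 = 150.1867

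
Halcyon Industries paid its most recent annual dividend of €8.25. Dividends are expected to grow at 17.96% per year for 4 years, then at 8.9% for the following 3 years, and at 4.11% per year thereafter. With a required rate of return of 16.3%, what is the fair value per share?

Three-stage DDM. Project D₁…D_7; terminal Gordon value at t=7 with g = 0.0411; discount at r = 0.163.
D_1 = 9.7317
D_2 = 11.4795
D_3 = 13.5412
D_4 = 15.9732
D_5 = 17.3949
D_6 = 18.9430
D_7 = 20.6289
TV_7 = 21.4768/(0.163−0.0411) = 176.1836
P₀ = Σ Dₜ/(1+r)ᵗ + TV_7/(1+r)^7 = 118.4159

€118.42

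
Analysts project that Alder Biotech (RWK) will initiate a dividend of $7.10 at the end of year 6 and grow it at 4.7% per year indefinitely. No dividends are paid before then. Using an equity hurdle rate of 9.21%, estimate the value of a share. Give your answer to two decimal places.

$101.34

Deferred-dividend DDM. At t=5 the remaining stream is a growing perpetuity with first payment D_6 = 7.10.
V_5 = D_6/(r−g) = 7.10/(0.0921−0.047) = 157.4279
P₀ = V_5/(1+r)^5 = 157.4279/(1+0.0921)^5 = 101.3374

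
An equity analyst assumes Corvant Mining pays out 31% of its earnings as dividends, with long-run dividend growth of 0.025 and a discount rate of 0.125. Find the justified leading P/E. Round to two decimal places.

3.10

Justified leading P/E = b/(r−g) = 0.31/(0.125−0.025) = 3.1000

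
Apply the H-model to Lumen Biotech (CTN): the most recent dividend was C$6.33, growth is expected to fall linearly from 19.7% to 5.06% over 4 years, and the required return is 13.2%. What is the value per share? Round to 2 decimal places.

H-model: P₀ = D₀[(1+g_L) + H(g_S−g_L)]/(r−g_L), with H = 4/2 = 2.
P₀ = 6.33 × [(1+0.0506) + 2×(0.197−0.0506)] / (0.132−0.0506)
   = 6.33 × 1.3434 / 0.0814 = 104.4683

C$104.47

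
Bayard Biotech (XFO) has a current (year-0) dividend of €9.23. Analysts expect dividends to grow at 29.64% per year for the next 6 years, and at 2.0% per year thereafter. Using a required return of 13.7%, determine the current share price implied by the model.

Two-stage DDM. Project D₁…D_6 at 0.2964, terminal growth 0.02, discount at r = 0.137.
D_1 = 11.9658
D_2 = 15.5124
D_3 = 20.1103
D_4 = 26.0710
D_5 = 33.7985
D_6 = 43.8163
Terminal value at t=6: TV = D_7/(r−g) = 44.6926/(0.137−0.02) = 381.9884
P₀ = 11.9658/(1+0.137)^1 + 15.5124/(1+0.137)^2 + 20.1103/(1+0.137)^3 + 26.0710/(1+0.137)^4 + 33.7985/(1+0.137)^5 + 43.8163/(1+0.137)^6 + 381.9884/(1+0.137)^6 = 266.6736

€266.67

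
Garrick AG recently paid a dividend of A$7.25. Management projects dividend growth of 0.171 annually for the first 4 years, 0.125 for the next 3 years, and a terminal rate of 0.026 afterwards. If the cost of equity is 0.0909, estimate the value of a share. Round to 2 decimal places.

Three-stage DDM. Project D₁…D_7; terminal Gordon value at t=7 with g = 0.026; discount at r = 0.0909.
D_1 = 8.4898
D_2 = 9.9415
D_3 = 11.6415
D_4 = 13.6322
D_5 = 15.3362
D_6 = 17.2532
D_7 = 19.4099
TV_7 = 19.9146/(0.0909−0.026) = 306.8498
P₀ = Σ Dₜ/(1+r)ᵗ + TV_7/(1+r)^7 = 232.3390

A$232.34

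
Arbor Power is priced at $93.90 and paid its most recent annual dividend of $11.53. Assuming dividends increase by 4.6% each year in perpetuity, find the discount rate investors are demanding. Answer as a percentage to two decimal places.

17.44%

Rearranging the constant-growth DDM: r = D₁/P₀ + g.
D₁ = 11.53 × (1 + 0.046) = 12.0604.
r = 12.0604 / 93.90 + 0.046 = 0.12844 + 0.046 = 0.17444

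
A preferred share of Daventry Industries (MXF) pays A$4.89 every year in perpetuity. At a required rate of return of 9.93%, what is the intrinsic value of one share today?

A$49.24

Zero-growth DDM (perpetuity): P₀ = D/r = 4.89 / 0.0993 = 49.2447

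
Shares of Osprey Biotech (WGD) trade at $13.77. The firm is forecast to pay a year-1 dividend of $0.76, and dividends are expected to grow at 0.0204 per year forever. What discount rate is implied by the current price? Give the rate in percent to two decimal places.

7.56%

Rearranging the constant-growth DDM: r = D₁/P₀ + g.
r = 0.7600 / 13.77 + 0.0204 = 0.05519 + 0.0204 = 0.07559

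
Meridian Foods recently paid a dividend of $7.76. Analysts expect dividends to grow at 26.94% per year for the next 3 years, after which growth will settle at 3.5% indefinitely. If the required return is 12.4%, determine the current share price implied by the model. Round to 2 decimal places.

Two-stage DDM. Project D₁…D_3 at 0.2694, terminal growth 0.035, discount at r = 0.124.
D_1 = 9.8505
D_2 = 12.5043
D_3 = 15.8729
Terminal value at t=3: TV = D_4/(r−g) = 16.4285/(0.124−0.035) = 184.5897
P₀ = 9.8505/(1+0.124)^1 + 12.5043/(1+0.124)^2 + 15.8729/(1+0.124)^3 + 184.5897/(1+0.124)^3 = 159.8288

$159.83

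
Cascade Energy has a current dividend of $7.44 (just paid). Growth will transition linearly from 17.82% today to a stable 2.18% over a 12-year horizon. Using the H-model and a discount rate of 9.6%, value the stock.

H-model: P₀ = D₀[(1+g_L) + H(g_S−g_L)]/(r−g_L), with H = 12/2 = 6.
P₀ = 7.44 × [(1+0.0218) + 6×(0.1782−0.0218)] / (0.096−0.0218)
   = 7.44 × 1.9602 / 0.0742 = 196.5484

$196.55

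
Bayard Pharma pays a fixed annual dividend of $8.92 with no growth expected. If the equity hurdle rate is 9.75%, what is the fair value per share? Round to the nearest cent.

Zero-growth DDM (perpetuity): P₀ = D/r = 8.92 / 0.0975 = 91.4872

$91.49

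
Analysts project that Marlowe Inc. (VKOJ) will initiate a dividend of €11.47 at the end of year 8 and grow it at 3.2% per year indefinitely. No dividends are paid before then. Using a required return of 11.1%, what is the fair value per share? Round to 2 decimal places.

Deferred-dividend DDM. At t=7 the remaining stream is a growing perpetuity with first payment D_8 = 11.47.
V_7 = D_8/(r−g) = 11.47/(0.111−0.032) = 145.1899
P₀ = V_7/(1+r)^7 = 145.1899/(1+0.111)^7 = 69.4925

€69.49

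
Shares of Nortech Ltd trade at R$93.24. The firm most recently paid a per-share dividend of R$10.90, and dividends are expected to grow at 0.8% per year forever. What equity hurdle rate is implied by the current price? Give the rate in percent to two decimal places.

Rearranging the constant-growth DDM: r = D₁/P₀ + g.
D₁ = 10.90 × (1 + 0.008) = 10.9872.
r = 10.9872 / 93.24 + 0.008 = 0.11784 + 0.008 = 0.12584

12.58%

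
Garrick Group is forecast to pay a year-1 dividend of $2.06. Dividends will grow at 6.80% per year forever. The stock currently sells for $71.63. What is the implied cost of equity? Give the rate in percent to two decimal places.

9.68%

Rearranging the constant-growth DDM: r = D₁/P₀ + g.
r = 2.0600 / 71.63 + 0.068 = 0.02876 + 0.068 = 0.09676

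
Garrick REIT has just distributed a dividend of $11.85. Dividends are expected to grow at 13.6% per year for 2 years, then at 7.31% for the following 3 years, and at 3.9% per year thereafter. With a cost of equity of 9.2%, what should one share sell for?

$300.88

Three-stage DDM. Project D₁…D_5; terminal Gordon value at t=5 with g = 0.039; discount at r = 0.092.
D_1 = 13.4616
D_2 = 15.2924
D_3 = 16.4103
D_4 = 17.6098
D_5 = 18.8971
TV_5 = 19.6341/(0.092−0.039) = 370.4548
P₀ = Σ Dₜ/(1+r)ᵗ + TV_5/(1+r)^5 = 300.8812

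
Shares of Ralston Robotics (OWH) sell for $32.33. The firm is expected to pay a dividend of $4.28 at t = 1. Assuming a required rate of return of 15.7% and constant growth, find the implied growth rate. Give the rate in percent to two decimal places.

2.46%

From P₀ = D₁/(r − g), the implied growth is g = r − D₁/P₀.
g = 0.157 − 4.28/32.33 = 0.157 − 0.13238 = 0.02462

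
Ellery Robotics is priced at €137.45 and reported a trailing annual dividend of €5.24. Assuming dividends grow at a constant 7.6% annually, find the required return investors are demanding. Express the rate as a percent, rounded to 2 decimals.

11.70%

Rearranging the constant-growth DDM: r = D₁/P₀ + g.
D₁ = 5.24 × (1 + 0.076) = 5.6382.
r = 5.6382 / 137.45 + 0.076 = 0.04102 + 0.076 = 0.11702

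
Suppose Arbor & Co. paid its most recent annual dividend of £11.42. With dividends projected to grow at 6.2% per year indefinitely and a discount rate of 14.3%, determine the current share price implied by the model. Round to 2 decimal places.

Gordon growth model: P₀ = D₁/(r − g). D₁ = 11.42 × (1 + 0.062) = 12.1280.
P₀ = 12.1280 / (0.143 − 0.062) = 12.1280 / 0.081 = 149.7289

£149.73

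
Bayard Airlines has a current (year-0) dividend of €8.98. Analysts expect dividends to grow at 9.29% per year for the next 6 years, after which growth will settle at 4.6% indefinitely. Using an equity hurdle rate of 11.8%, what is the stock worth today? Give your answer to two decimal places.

€163.64

Two-stage DDM. Project D₁…D_6 at 0.0929, terminal growth 0.046, discount at r = 0.118.
D_1 = 9.8142
D_2 = 10.7260
D_3 = 11.7224
D_4 = 12.8114
D_5 = 14.0016
D_6 = 15.3024
Terminal value at t=6: TV = D_7/(r−g) = 16.0063/(0.118−0.046) = 222.3095
P₀ = 9.8142/(1+0.118)^1 + 10.7260/(1+0.118)^2 + 11.7224/(1+0.118)^3 + 12.8114/(1+0.118)^4 + 14.0016/(1+0.118)^5 + 15.3024/(1+0.118)^6 + 222.3095/(1+0.118)^6 = 163.6444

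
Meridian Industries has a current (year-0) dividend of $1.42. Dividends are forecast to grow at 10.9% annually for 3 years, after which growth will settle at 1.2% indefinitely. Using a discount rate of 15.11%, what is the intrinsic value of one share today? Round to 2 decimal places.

$13.19

Two-stage DDM. Project D₁…D_3 at 0.109, terminal growth 0.012, discount at r = 0.1511.
D_1 = 1.5748
D_2 = 1.7464
D_3 = 1.9368
Terminal value at t=3: TV = D_4/(r−g) = 1.9600/(0.1511−0.012) = 14.0908
P₀ = 1.5748/(1+0.1511)^1 + 1.7464/(1+0.1511)^2 + 1.9368/(1+0.1511)^3 + 14.0908/(1+0.1511)^3 = 13.1943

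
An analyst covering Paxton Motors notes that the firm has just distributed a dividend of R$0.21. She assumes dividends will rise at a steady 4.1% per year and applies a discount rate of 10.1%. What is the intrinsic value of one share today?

Gordon growth model: P₀ = D₁/(r − g). D₁ = 0.21 × (1 + 0.041) = 0.2186.
P₀ = 0.2186 / (0.101 − 0.041) = 0.2186 / 0.06 = 3.6435

R$3.64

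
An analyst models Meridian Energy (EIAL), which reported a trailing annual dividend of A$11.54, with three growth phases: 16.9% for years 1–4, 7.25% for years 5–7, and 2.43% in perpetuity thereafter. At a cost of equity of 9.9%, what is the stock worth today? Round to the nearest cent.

Three-stage DDM. Project D₁…D_7; terminal Gordon value at t=7 with g = 0.0243; discount at r = 0.099.
D_1 = 13.4903
D_2 = 15.7701
D_3 = 18.4353
D_4 = 21.5508
D_5 = 23.1133
D_6 = 24.7890
D_7 = 26.5862
TV_7 = 27.2322/(0.099−0.0243) = 364.5544
P₀ = Σ Dₜ/(1+r)ᵗ + TV_7/(1+r)^7 = 284.4787

A$284.48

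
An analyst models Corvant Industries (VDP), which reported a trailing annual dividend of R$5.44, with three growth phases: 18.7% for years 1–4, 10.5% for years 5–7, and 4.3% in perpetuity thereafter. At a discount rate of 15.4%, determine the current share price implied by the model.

R$90.36

Three-stage DDM. Project D₁…D_7; terminal Gordon value at t=7 with g = 0.043; discount at r = 0.154.
D_1 = 6.4573
D_2 = 7.6648
D_3 = 9.0981
D_4 = 10.7995
D_5 = 11.9334
D_6 = 13.1864
D_7 = 14.5710
TV_7 = 15.1975/(0.154−0.043) = 136.9147
P₀ = Σ Dₜ/(1+r)ᵗ + TV_7/(1+r)^7 = 90.3565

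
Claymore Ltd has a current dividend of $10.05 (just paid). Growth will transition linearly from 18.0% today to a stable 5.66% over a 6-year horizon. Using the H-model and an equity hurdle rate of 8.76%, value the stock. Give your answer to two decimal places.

H-model: P₀ = D₀[(1+g_L) + H(g_S−g_L)]/(r−g_L), with H = 6/2 = 3.
P₀ = 10.05 × [(1+0.0566) + 3×(0.18−0.0566)] / (0.0876−0.0566)
   = 10.05 × 1.4268 / 0.031 = 462.5594

$462.56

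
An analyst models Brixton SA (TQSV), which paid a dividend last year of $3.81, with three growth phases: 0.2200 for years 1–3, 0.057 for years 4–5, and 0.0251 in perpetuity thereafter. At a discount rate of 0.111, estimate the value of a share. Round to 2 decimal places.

Three-stage DDM. Project D₁…D_5; terminal Gordon value at t=5 with g = 0.0251; discount at r = 0.111.
D_1 = 4.6482
D_2 = 5.6708
D_3 = 6.9184
D_4 = 7.3127
D_5 = 7.7296
TV_5 = 7.9236/(0.111−0.0251) = 92.2417
P₀ = Σ Dₜ/(1+r)ᵗ + TV_5/(1+r)^5 = 77.6845

$77.68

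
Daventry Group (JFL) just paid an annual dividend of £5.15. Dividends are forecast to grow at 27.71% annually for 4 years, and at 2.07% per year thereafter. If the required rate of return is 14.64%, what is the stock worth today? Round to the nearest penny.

£91.59

Two-stage DDM. Project D₁…D_4 at 0.2771, terminal growth 0.0207, discount at r = 0.1464.
D_1 = 6.5771
D_2 = 8.3996
D_3 = 10.7271
D_4 = 13.6996
Terminal value at t=4: TV = D_5/(r−g) = 13.9831/(0.1464−0.0207) = 111.2422
P₀ = 6.5771/(1+0.1464)^1 + 8.3996/(1+0.1464)^2 + 10.7271/(1+0.1464)^3 + 13.6996/(1+0.1464)^4 + 111.2422/(1+0.1464)^4 = 91.5857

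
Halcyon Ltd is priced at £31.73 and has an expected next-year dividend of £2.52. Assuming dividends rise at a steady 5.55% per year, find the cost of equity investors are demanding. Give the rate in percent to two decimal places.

13.49%

Rearranging the constant-growth DDM: r = D₁/P₀ + g.
r = 2.5200 / 31.73 + 0.0555 = 0.07942 + 0.0555 = 0.13492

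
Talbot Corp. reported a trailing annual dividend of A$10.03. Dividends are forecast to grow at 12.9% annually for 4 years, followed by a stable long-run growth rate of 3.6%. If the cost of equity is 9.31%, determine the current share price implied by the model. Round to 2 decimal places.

A$250.61

Two-stage DDM. Project D₁…D_4 at 0.129, terminal growth 0.036, discount at r = 0.0931.
D_1 = 11.3239
D_2 = 12.7846
D_3 = 14.4339
D_4 = 16.2958
Terminal value at t=4: TV = D_5/(r−g) = 16.8825/(0.0931−0.036) = 295.6653
P₀ = 11.3239/(1+0.0931)^1 + 12.7846/(1+0.0931)^2 + 14.4339/(1+0.0931)^3 + 16.2958/(1+0.0931)^4 + 295.6653/(1+0.0931)^4 = 250.6148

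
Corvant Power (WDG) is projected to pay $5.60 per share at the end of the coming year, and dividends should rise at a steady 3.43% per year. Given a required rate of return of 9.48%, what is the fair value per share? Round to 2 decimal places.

$92.56

Gordon growth model: P₀ = D₁/(r − g), with D₁ = 5.60 given directly.
P₀ = 5.6000 / (0.0948 − 0.0343) = 5.6000 / 0.0605 = 92.5620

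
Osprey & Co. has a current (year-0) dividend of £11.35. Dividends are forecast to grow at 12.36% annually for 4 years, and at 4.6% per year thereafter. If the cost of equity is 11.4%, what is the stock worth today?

Two-stage DDM. Project D₁…D_4 at 0.1236, terminal growth 0.046, discount at r = 0.114.
D_1 = 12.7529
D_2 = 14.3291
D_3 = 16.1002
D_4 = 18.0902
Terminal value at t=4: TV = D_5/(r−g) = 18.9223/(0.114−0.046) = 278.2695
P₀ = 12.7529/(1+0.114)^1 + 14.3291/(1+0.114)^2 + 16.1002/(1+0.114)^3 + 18.0902/(1+0.114)^4 + 278.2695/(1+0.114)^4 = 227.0727

£227.07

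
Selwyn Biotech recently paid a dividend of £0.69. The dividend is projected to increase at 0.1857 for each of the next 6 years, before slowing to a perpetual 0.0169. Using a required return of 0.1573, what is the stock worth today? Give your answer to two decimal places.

£10.29

Two-stage DDM. Project D₁…D_6 at 0.1857, terminal growth 0.0169, discount at r = 0.1573.
D_1 = 0.8181
D_2 = 0.9701
D_3 = 1.1502
D_4 = 1.3638
D_5 = 1.6170
D_6 = 1.9173
Terminal value at t=6: TV = D_7/(r−g) = 1.9497/(0.1573−0.0169) = 13.8870
P₀ = 0.8181/(1+0.1573)^1 + 0.9701/(1+0.1573)^2 + 1.1502/(1+0.1573)^3 + 1.3638/(1+0.1573)^4 + 1.6170/(1+0.1573)^5 + 1.9173/(1+0.1573)^6 + 13.8870/(1+0.1573)^6 = 10.2906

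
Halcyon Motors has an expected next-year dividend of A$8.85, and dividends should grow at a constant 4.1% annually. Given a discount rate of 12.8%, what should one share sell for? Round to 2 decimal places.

A$101.72

Gordon growth model: P₀ = D₁/(r − g), with D₁ = 8.85 given directly.
P₀ = 8.8500 / (0.128 − 0.041) = 8.8500 / 0.087 = 101.7241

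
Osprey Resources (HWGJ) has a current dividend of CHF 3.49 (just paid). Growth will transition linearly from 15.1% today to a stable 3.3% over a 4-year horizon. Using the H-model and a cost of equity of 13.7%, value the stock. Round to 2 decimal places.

H-model: P₀ = D₀[(1+g_L) + H(g_S−g_L)]/(r−g_L), with H = 4/2 = 2.
P₀ = 3.49 × [(1+0.033) + 2×(0.151−0.033)] / (0.137−0.033)
   = 3.49 × 1.2690 / 0.104 = 42.5847

CHF 42.58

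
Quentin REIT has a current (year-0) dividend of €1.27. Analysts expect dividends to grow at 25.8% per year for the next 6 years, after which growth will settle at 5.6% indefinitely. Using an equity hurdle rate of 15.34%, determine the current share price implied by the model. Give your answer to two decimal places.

Two-stage DDM. Project D₁…D_6 at 0.258, terminal growth 0.056, discount at r = 0.1534.
D_1 = 1.5977
D_2 = 2.0099
D_3 = 2.5284
D_4 = 3.1807
D_5 = 4.0014
D_6 = 5.0337
Terminal value at t=6: TV = D_7/(r−g) = 5.3156/(0.1534−0.056) = 54.5748
P₀ = 1.5977/(1+0.1534)^1 + 2.0099/(1+0.1534)^2 + 2.5284/(1+0.1534)^3 + 3.1807/(1+0.1534)^4 + 4.0014/(1+0.1534)^5 + 5.0337/(1+0.1534)^6 + 54.5748/(1+0.1534)^6 = 33.6192

€33.62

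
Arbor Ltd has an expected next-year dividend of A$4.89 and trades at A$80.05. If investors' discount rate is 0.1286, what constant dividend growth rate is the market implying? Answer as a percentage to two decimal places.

6.75%

From P₀ = D₁/(r − g), the implied growth is g = r − D₁/P₀.
g = 0.1286 − 4.89/80.05 = 0.1286 − 0.06109 = 0.06751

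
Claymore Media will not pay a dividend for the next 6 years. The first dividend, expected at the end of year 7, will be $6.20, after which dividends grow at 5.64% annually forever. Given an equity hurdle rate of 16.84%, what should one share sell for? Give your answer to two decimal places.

$21.76

Deferred-dividend DDM. At t=6 the remaining stream is a growing perpetuity with first payment D_7 = 6.20.
V_6 = D_7/(r−g) = 6.20/(0.1684−0.0564) = 55.3571
P₀ = V_6/(1+r)^6 = 55.3571/(1+0.1684)^6 = 21.7583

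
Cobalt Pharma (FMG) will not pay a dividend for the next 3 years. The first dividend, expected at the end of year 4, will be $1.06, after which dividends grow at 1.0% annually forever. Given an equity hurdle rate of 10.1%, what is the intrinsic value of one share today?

Deferred-dividend DDM. At t=3 the remaining stream is a growing perpetuity with first payment D_4 = 1.06.
V_3 = D_4/(r−g) = 1.06/(0.101−0.01) = 11.6484
P₀ = V_3/(1+r)^3 = 11.6484/(1+0.101)^3 = 8.7278

$8.73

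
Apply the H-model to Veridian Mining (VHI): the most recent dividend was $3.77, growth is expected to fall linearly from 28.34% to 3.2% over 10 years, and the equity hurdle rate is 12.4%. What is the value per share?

$93.80

H-model: P₀ = D₀[(1+g_L) + H(g_S−g_L)]/(r−g_L), with H = 10/2 = 5.
P₀ = 3.77 × [(1+0.032) + 5×(0.2834−0.032)] / (0.124−0.032)
   = 3.77 × 2.2890 / 0.092 = 93.7992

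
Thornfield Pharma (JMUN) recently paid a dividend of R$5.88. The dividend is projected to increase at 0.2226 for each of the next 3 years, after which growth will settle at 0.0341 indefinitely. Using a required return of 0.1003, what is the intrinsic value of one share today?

Two-stage DDM. Project D₁…D_3 at 0.2226, terminal growth 0.0341, discount at r = 0.1003.
D_1 = 7.1889
D_2 = 8.7891
D_3 = 10.7456
Terminal value at t=3: TV = D_4/(r−g) = 11.1120/(0.1003−0.0341) = 167.8553
P₀ = 7.1889/(1+0.1003)^1 + 8.7891/(1+0.1003)^2 + 10.7456/(1+0.1003)^3 + 167.8553/(1+0.1003)^3 = 147.8691

R$147.87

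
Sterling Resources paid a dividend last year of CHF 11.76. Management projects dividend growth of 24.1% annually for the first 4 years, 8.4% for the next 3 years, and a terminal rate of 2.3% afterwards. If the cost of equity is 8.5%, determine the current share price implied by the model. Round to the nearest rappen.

CHF 458.00

Three-stage DDM. Project D₁…D_7; terminal Gordon value at t=7 with g = 0.023; discount at r = 0.085.
D_1 = 14.5942
D_2 = 18.1114
D_3 = 22.4762
D_4 = 27.8929
D_5 = 30.2360
D_6 = 32.7758
D_7 = 35.5289
TV_7 = 36.3461/(0.085−0.023) = 586.2276
P₀ = Σ Dₜ/(1+r)ᵗ + TV_7/(1+r)^7 = 458.0039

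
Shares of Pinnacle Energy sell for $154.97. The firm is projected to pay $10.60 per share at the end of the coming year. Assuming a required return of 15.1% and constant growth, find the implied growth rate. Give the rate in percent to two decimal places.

From P₀ = D₁/(r − g), the implied growth is g = r − D₁/P₀.
g = 0.151 − 10.60/154.97 = 0.151 − 0.06840 = 0.08260

8.26%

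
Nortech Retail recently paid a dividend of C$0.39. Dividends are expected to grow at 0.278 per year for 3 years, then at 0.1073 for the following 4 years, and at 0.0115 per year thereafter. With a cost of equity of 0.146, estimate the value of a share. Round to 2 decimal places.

C$6.99

Three-stage DDM. Project D₁…D_7; terminal Gordon value at t=7 with g = 0.0115; discount at r = 0.146.
D_1 = 0.4984
D_2 = 0.6370
D_3 = 0.8141
D_4 = 0.9014
D_5 = 0.9981
D_6 = 1.1052
D_7 = 1.2238
TV_7 = 1.2379/(0.146−0.0115) = 9.2037
P₀ = Σ Dₜ/(1+r)ᵗ + TV_7/(1+r)^7 = 6.9932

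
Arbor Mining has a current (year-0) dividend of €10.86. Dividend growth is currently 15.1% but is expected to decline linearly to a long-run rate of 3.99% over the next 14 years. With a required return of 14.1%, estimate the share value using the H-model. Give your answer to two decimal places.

€195.24

H-model: P₀ = D₀[(1+g_L) + H(g_S−g_L)]/(r−g_L), with H = 14/2 = 7.
P₀ = 10.86 × [(1+0.0399) + 7×(0.151−0.0399)] / (0.141−0.0399)
   = 10.86 × 1.8176 / 0.1011 = 195.2437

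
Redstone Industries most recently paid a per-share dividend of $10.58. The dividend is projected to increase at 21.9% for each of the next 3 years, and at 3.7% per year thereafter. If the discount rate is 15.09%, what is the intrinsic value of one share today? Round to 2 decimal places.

Two-stage DDM. Project D₁…D_3 at 0.219, terminal growth 0.037, discount at r = 0.1509.
D_1 = 12.8970
D_2 = 15.7215
D_3 = 19.1645
Terminal value at t=3: TV = D_4/(r−g) = 19.8736/(0.1509−0.037) = 174.4825
P₀ = 12.8970/(1+0.1509)^1 + 15.7215/(1+0.1509)^2 + 19.1645/(1+0.1509)^3 + 174.4825/(1+0.1509)^3 = 150.1027

$150.10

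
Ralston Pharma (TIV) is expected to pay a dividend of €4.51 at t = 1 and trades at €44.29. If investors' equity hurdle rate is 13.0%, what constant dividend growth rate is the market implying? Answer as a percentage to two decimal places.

2.82%

From P₀ = D₁/(r − g), the implied growth is g = r − D₁/P₀.
g = 0.13 − 4.51/44.29 = 0.13 − 0.10183 = 0.02817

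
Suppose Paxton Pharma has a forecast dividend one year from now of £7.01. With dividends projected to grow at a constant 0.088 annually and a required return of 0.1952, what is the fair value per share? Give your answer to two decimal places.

£65.39

Gordon growth model: P₀ = D₁/(r − g), with D₁ = 7.01 given directly.
P₀ = 7.0100 / (0.1952 − 0.088) = 7.0100 / 0.1072 = 65.3918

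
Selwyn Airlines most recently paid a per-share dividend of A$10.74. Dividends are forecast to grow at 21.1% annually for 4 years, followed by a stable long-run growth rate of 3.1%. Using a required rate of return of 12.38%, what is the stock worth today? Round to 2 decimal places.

A$212.86

Two-stage DDM. Project D₁…D_4 at 0.211, terminal growth 0.031, discount at r = 0.1238.
D_1 = 13.0061
D_2 = 15.7504
D_3 = 19.0738
D_4 = 23.0983
Terminal value at t=4: TV = D_5/(r−g) = 23.8144/(0.1238−0.031) = 256.6206
P₀ = 13.0061/(1+0.1238)^1 + 15.7504/(1+0.1238)^2 + 19.0738/(1+0.1238)^3 + 23.0983/(1+0.1238)^4 + 256.6206/(1+0.1238)^4 = 212.8581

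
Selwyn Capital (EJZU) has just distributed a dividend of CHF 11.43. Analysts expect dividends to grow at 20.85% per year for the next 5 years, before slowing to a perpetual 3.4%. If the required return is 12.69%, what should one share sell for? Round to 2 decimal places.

Two-stage DDM. Project D₁…D_5 at 0.2085, terminal growth 0.034, discount at r = 0.1269.
D_1 = 13.8132
D_2 = 16.6932
D_3 = 20.1737
D_4 = 24.3800
D_5 = 29.4632
Terminal value at t=5: TV = D_6/(r−g) = 30.4649/(0.1269−0.034) = 327.9324
P₀ = 13.8132/(1+0.1269)^1 + 16.6932/(1+0.1269)^2 + 20.1737/(1+0.1269)^3 + 24.3800/(1+0.1269)^4 + 29.4632/(1+0.1269)^5 + 327.9324/(1+0.1269)^5 = 251.2807

CHF 251.28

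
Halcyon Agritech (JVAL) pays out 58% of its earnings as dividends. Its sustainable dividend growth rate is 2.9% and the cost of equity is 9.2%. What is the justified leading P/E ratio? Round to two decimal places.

Justified leading P/E = b/(r−g) = 0.58/(0.092−0.029) = 9.2063

9.21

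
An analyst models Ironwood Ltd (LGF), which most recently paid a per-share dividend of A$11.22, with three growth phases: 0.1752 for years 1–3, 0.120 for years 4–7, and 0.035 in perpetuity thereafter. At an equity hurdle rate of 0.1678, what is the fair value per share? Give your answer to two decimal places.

Three-stage DDM. Project D₁…D_7; terminal Gordon value at t=7 with g = 0.035; discount at r = 0.1678.
D_1 = 13.1857
D_2 = 15.4959
D_3 = 18.2108
D_4 = 20.3961
D_5 = 22.8436
D_6 = 25.5848
D_7 = 28.6550
TV_7 = 29.6579/(0.1678−0.035) = 223.3277
P₀ = Σ Dₜ/(1+r)ᵗ + TV_7/(1+r)^7 = 150.7329

A$150.73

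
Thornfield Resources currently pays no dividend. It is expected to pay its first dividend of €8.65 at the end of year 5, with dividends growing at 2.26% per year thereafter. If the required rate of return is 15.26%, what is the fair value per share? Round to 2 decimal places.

Deferred-dividend DDM. At t=4 the remaining stream is a growing perpetuity with first payment D_5 = 8.65.
V_4 = D_5/(r−g) = 8.65/(0.1526−0.0226) = 66.5385
P₀ = V_4/(1+r)^4 = 66.5385/(1+0.1526)^4 = 37.7015

€37.70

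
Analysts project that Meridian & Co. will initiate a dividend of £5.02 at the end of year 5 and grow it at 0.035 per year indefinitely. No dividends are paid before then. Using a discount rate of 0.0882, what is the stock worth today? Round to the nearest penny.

£67.29

Deferred-dividend DDM. At t=4 the remaining stream is a growing perpetuity with first payment D_5 = 5.02.
V_4 = D_5/(r−g) = 5.02/(0.0882−0.035) = 94.3609
P₀ = V_4/(1+r)^4 = 94.3609/(1+0.0882)^4 = 67.2910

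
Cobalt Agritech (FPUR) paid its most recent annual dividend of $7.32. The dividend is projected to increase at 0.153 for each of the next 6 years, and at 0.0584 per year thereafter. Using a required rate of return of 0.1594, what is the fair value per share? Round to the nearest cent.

$117.28

Two-stage DDM. Project D₁…D_6 at 0.153, terminal growth 0.0584, discount at r = 0.1594.
D_1 = 8.4400
D_2 = 9.7313
D_3 = 11.2202
D_4 = 12.9368
D_5 = 14.9162
D_6 = 17.1984
Terminal value at t=6: TV = D_7/(r−g) = 18.2027/(0.1594−0.0584) = 180.2251
P₀ = 8.4400/(1+0.1594)^1 + 9.7313/(1+0.1594)^2 + 11.2202/(1+0.1594)^3 + 12.9368/(1+0.1594)^4 + 14.9162/(1+0.1594)^5 + 17.1984/(1+0.1594)^6 + 180.2251/(1+0.1594)^6 = 117.2812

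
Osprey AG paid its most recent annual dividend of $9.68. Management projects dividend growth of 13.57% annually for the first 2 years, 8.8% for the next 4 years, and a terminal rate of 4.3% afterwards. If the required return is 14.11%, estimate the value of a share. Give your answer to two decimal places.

Three-stage DDM. Project D₁…D_6; terminal Gordon value at t=6 with g = 0.043; discount at r = 0.1411.
D_1 = 10.9936
D_2 = 12.4854
D_3 = 13.5841
D_4 = 14.7795
D_5 = 16.0801
D_6 = 17.4952
TV_6 = 18.2475/(0.1411−0.043) = 186.0088
P₀ = Σ Dₜ/(1+r)ᵗ + TV_6/(1+r)^6 = 137.5722

$137.57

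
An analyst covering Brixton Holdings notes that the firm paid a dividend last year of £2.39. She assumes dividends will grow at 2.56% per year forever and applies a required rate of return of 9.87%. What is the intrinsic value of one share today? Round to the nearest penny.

£33.53

Gordon growth model: P₀ = D₁/(r − g). D₁ = 2.39 × (1 + 0.0256) = 2.4512.
P₀ = 2.4512 / (0.0987 − 0.0256) = 2.4512 / 0.0731 = 33.5319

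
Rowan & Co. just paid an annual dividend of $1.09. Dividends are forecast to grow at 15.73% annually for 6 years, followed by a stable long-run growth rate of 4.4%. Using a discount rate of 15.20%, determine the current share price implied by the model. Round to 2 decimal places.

Two-stage DDM. Project D₁…D_6 at 0.1573, terminal growth 0.044, discount at r = 0.152.
D_1 = 1.2615
D_2 = 1.4599
D_3 = 1.6895
D_4 = 1.9553
D_5 = 2.2629
D_6 = 2.6188
Terminal value at t=6: TV = D_7/(r−g) = 2.7340/(0.152−0.044) = 25.3151
P₀ = 1.2615/(1+0.152)^1 + 1.4599/(1+0.152)^2 + 1.6895/(1+0.152)^3 + 1.9553/(1+0.152)^4 + 2.2629/(1+0.152)^5 + 2.6188/(1+0.152)^6 + 25.3151/(1+0.152)^6 = 17.4770

$17.48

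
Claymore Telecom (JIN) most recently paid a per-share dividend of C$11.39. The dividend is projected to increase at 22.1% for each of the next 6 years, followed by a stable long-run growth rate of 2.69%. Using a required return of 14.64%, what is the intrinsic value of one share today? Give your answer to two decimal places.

Two-stage DDM. Project D₁…D_6 at 0.221, terminal growth 0.0269, discount at r = 0.1464.
D_1 = 13.9072
D_2 = 16.9807
D_3 = 20.7334
D_4 = 25.3155
D_5 = 30.9102
D_6 = 37.7414
Terminal value at t=6: TV = D_7/(r−g) = 38.7566/(0.1464−0.0269) = 324.3232
P₀ = 13.9072/(1+0.1464)^1 + 16.9807/(1+0.1464)^2 + 20.7334/(1+0.1464)^3 + 25.3155/(1+0.1464)^4 + 30.9102/(1+0.1464)^5 + 37.7414/(1+0.1464)^6 + 324.3232/(1+0.1464)^6 = 228.5837

C$228.58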